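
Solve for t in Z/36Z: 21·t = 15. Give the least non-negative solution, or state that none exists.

gcd(21, 36) = 3, and 3 | 15, so solutions exist.
Divide through by 3: 7·t ≡ 5 mod 12.
7⁻¹ ≡ 7 (mod 12).
t ≡ 7·5 ≡ 11 (mod 12).
The smallest non-negative solution is t = 11.

11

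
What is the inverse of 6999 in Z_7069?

Run the extended Euclidean algorithm:
7069 = 1*6999 + 70
6999 = 99*70 + 69
70 = 1*69 + 1
69 = 69*1 + 0
gcd(6999, 7069) = 1, so the inverse exists.
Bézout: 1 = 100*7069 − 101*6999.
So 6999⁻¹ ≡ −101 ≡ 6968 (mod 7069).

6968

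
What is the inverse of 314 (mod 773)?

773 = 2*314 + 145
314 = 2*145 + 24
145 = 6*24 + 1
24 = 24*1 + 0
gcd(314, 773) = 1, so the inverse exists.
Back-substitute for 1:
1 = 1*145 − 6*24
  = −6*314 + 13*145
  = 13*773 − 32*314
So 314⁻¹ ≡ −32 ≡ 741 (mod 773).

741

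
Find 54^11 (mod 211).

54^1 ≡ 54 (mod 211)
54^2 ≡ 54^2 = 2916 ≡ 173 (mod 211)
54^4 ≡ 173^2 = 29929 ≡ 178 (mod 211)
54^8 ≡ 178^2 = 31684 ≡ 34 (mod 211)
54^11 = 54^8 * 54^2 * 54^1 ≡ 34 * 173 * 54 (mod 211).
Accumulate the product:
34 * 173 = 5882 ≡ 185
185 * 54 = 9990 ≡ 73

73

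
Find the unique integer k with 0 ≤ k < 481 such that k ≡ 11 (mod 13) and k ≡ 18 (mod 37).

388

13⁻¹ mod 37: 13*20 ≡ 1 (mod 37), so 13⁻¹ ≡ 20.
k = 11 + 13*((18 − 11)*20 mod 37) = 11 + 13*29 = 388.
Check: 388 mod 13 = 11, 388 mod 37 = 18. ✓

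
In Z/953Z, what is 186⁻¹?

497

Run the extended Euclidean algorithm:
953 = 5*186 + 23
186 = 8*23 + 2
23 = 11*2 + 1
2 = 2*1 + 0
gcd(186, 953) = 1, so the inverse exists.
Bézout: 1 = 89*953 − 456*186.
So 186⁻¹ ≡ −456 ≡ 497 (mod 953).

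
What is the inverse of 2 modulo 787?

By the extended Euclidean algorithm:
787 = 393×2 + 1
2 = 2×1 + 0
gcd(2, 787) = 1, so the inverse exists.
Bézout: 1 = 1×787 − 393×2.
So 2⁻¹ ≡ −393 ≡ 394 (mod 787).

394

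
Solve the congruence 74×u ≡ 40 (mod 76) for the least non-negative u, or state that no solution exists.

gcd(74, 76) = 2, and 2 | 40, so solutions exist.
Divide through by 2: 37×u ≡ 20 (mod 38).
37⁻¹ ≡ 37 (mod 38).
u ≡ 37×20 ≡ 18 (mod 38).
The smallest non-negative solution is u = 18.

18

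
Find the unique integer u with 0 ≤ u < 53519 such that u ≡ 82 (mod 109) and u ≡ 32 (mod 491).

49132

109⁻¹ mod 491: 109×482 ≡ 1 (mod 491), so 109⁻¹ ≡ 482.
u = 82 + 109×((32 − 82)×482 mod 491) = 82 + 109×450 = 49132.
Check: 49132 mod 109 = 82, 49132 mod 491 = 32. ✓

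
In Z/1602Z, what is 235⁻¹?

1602 = 6*235 + 192
235 = 1*192 + 43
192 = 4*43 + 20
43 = 2*20 + 3
20 = 6*3 + 2
3 = 1*2 + 1
2 = 2*1 + 0
gcd(235, 1602) = 1, so the inverse exists.
Back-substitute for 1:
1 = 1*3 − 1*2
  = −1*20 + 7*3
  = 7*43 − 15*20
  = −15*192 + 67*43
  = 67*235 − 82*192
  = −82*1602 + 559*235
So 235⁻¹ ≡ 559 (mod 1602).

559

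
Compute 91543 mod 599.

495

91543 = 152·599 + 495, so 91543 ≡ 495 (mod 599).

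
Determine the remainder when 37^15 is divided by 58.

21

By square-and-multiply:
15 in binary is 1111, i.e. 15 = 8 + 4 + 2 + 1.
37^1 ≡ 37 (mod 58)
37^2 ≡ 37^2 = 1369 ≡ 35 (mod 58)
37^4 ≡ 35^2 = 1225 ≡ 7 (mod 58)
37^8 ≡ 7^2 = 49 (mod 58)
37^15 = 37^8 * 37^4 * 37^2 * 37^1 ≡ 49 * 7 * 35 * 37 (mod 58).
Accumulate the product:
49 * 7 = 343 ≡ 53
53 * 35 = 1855 ≡ 57
57 * 37 = 2109 ≡ 21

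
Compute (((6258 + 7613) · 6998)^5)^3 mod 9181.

7074

6258 + 7613 = 13871 ≡ 4690 (mod 9181)
4690 · 6998 = 32820620 ≡ 7726 (mod 9181)
(7726)^5 ≡ 5773 (mod 9181)
(5773)^3 ≡ 7074 (mod 9181)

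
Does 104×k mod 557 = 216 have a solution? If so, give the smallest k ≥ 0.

gcd(104, 557) = 1, so a unique solution mod 557 exists.
104⁻¹ ≡ 316 (mod 557).
k ≡ 316×216 ≡ 302 (mod 557).

302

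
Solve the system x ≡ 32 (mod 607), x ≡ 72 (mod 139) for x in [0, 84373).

53448

607⁻¹ mod 139: 607×30 ≡ 1 (mod 139), so 607⁻¹ ≡ 30.
x = 32 + 607×((72 − 32)×30 mod 139) = 32 + 607×88 = 53448.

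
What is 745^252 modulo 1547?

820

Compute successive squares:
252 in binary is 11111100, i.e. 252 = 128 + 64 + 32 + 16 + 8 + 4.
745^1 ≡ 745 (mod 1547)
745^2 ≡ 745^2 = 555025 ≡ 1199 (mod 1547)
745^4 ≡ 1199^2 = 1437601 ≡ 438 (mod 1547)
745^8 ≡ 438^2 = 191844 ≡ 16 (mod 1547)
745^16 ≡ 16^2 = 256 (mod 1547)
745^32 ≡ 256^2 = 65536 ≡ 562 (mod 1547)
745^64 ≡ 562^2 = 315844 ≡ 256 (mod 1547)
745^128 ≡ 256^2 = 65536 ≡ 562 (mod 1547)
745^252 = 745^128 * 745^64 * 745^32 * 745^16 * 745^8 * 745^4 ≡ 562 * 256 * 562 * 256 * 16 * 438 (mod 1547).
Accumulate the product:
562 * 256 = 143872 ≡ 1
1 * 562 = 562
562 * 256 = 143872 ≡ 1
1 * 16 = 16
16 * 438 = 7008 ≡ 820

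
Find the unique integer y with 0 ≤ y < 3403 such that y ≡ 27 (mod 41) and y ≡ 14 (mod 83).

1093

41⁻¹ mod 83: 41·81 ≡ 1 (mod 83), so 41⁻¹ ≡ 81.
y = 27 + 41·((14 − 27)·81 mod 83) = 27 + 41·26 = 1093.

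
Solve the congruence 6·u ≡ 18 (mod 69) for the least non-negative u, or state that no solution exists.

3

gcd(6, 69) = 3, and 3 | 18, so solutions exist.
Divide through by 3: 2·u ≡ 6 (mod 23).
2⁻¹ ≡ 12 (mod 23).
u ≡ 12·6 ≡ 3 (mod 23).
The smallest non-negative solution is u = 3.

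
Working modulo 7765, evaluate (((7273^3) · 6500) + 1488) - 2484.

(7273)^3 ≡ 4082 (mod 7765)
4082 · 6500 = 26533000 ≡ 7760 (mod 7765)
7760 + 1488 = 9248 ≡ 1483 (mod 7765)
1483 - 2484 = -1001 ≡ 6764 (mod 7765)

6764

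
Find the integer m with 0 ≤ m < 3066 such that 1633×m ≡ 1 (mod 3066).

1579

Run the extended Euclidean algorithm:
3066 = 1×1633 + 1433
1633 = 1×1433 + 200
1433 = 7×200 + 33
200 = 6×33 + 2
33 = 16×2 + 1
2 = 2×1 + 0
gcd(1633, 3066) = 1, so the inverse exists.
Bézout: 1 = 792×3066 − 1487×1633.
So 1633⁻¹ ≡ −1487 ≡ 1579 (mod 3066).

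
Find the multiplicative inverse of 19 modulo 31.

Run the extended Euclidean algorithm:
31 = 1·19 + 12
19 = 1·12 + 7
12 = 1·7 + 5
7 = 1·5 + 2
5 = 2·2 + 1
2 = 2·1 + 0
gcd(19, 31) = 1, so the inverse exists.
Back-substitute for 1:
1 = 1·5 − 2·2
  = −2·7 + 3·5
  = 3·12 − 5·7
  = −5·19 + 8·12
  = 8·31 − 13·19
So 19⁻¹ ≡ −13 ≡ 18 (mod 31).

18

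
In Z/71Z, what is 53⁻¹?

By the extended Euclidean algorithm:
71 = 1·53 + 18
53 = 2·18 + 17
18 = 1·17 + 1
17 = 17·1 + 0
gcd(53, 71) = 1, so the inverse exists.
Bézout: 1 = 3·71 − 4·53.
So 53⁻¹ ≡ −4 ≡ 67 (mod 71).

67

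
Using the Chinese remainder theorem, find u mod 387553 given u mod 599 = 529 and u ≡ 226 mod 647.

599⁻¹ mod 647: 599·310 ≡ 1 (mod 647), so 599⁻¹ ≡ 310.
u = 529 + 599·((226 − 529)·310 mod 647) = 529 + 599·532 = 319197.
Check: 319197 mod 599 = 529, 319197 mod 647 = 226. ✓

319197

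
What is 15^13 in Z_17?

2

By square-and-multiply:
13 in binary is 1101, i.e. 13 = 8 + 4 + 1.
15^1 ≡ 15 (mod 17)
15^2 ≡ 15^2 = 225 ≡ 4 (mod 17)
15^4 ≡ 4^2 = 16 (mod 17)
15^8 ≡ 16^2 = 256 ≡ 1 (mod 17)
15^13 = 15^8 · 15^4 · 15^1 ≡ 1 · 16 · 15 (mod 17).
Accumulate the product:
1 · 16 = 16
16 · 15 = 240 ≡ 2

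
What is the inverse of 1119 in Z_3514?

By the extended Euclidean algorithm:
3514 = 3·1119 + 157
1119 = 7·157 + 20
157 = 7·20 + 17
20 = 1·17 + 3
17 = 5·3 + 2
3 = 1·2 + 1
2 = 2·1 + 0
gcd(1119, 3514) = 1, so the inverse exists.
Back-substitute for 1:
1 = 1·3 − 1·2
  = −1·17 + 6·3
  = 6·20 − 7·17
  = −7·157 + 55·20
  = 55·1119 − 392·157
  = −392·3514 + 1231·1119
So 1119⁻¹ ≡ 1231 (mod 3514).

1231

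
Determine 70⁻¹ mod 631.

Run the extended Euclidean algorithm:
631 = 9·70 + 1
70 = 70·1 + 0
gcd(70, 631) = 1, so the inverse exists.
Back-substitute for 1:
1 = 1·631 − 9·70
So 70⁻¹ ≡ −9 ≡ 622 (mod 631).

622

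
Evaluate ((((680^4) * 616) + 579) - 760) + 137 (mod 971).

41

(680)^4 ≡ 834 (mod 971)
834 * 616 = 513744 ≡ 85 (mod 971)
85 + 579 = 664
664 - 760 = -96 ≡ 875 (mod 971)
875 + 137 = 1012 ≡ 41 (mod 971)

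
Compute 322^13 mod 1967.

1631

13 in binary is 1101, i.e. 13 = 8 + 4 + 1.
322^1 ≡ 322 (mod 1967)
322^2 ≡ 322^2 = 103684 ≡ 1400 (mod 1967)
322^4 ≡ 1400^2 = 1960000 ≡ 868 (mod 1967)
322^8 ≡ 868^2 = 753424 ≡ 63 (mod 1967)
322^13 = 322^8 × 322^4 × 322^1 ≡ 63 × 868 × 322 (mod 1967).
Accumulate the product:
63 × 868 = 54684 ≡ 1575
1575 × 322 = 507150 ≡ 1631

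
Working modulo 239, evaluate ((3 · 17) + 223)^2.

30

3 · 17 = 51
51 + 223 = 274 ≡ 35 (mod 239)
(35)^2 ≡ 30 (mod 239)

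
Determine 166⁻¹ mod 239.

Apply the Euclidean algorithm and back-substitute:
239 = 1·166 + 73
166 = 2·73 + 20
73 = 3·20 + 13
20 = 1·13 + 7
13 = 1·7 + 6
7 = 1·6 + 1
6 = 6·1 + 0
gcd(166, 239) = 1, so the inverse exists.
Bézout: 1 = −25·239 + 36·166.
So 166⁻¹ ≡ 36 (mod 239).

36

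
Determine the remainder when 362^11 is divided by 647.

376

By square-and-multiply:
11 in binary is 1011, i.e. 11 = 8 + 2 + 1.
362^1 ≡ 362 (mod 647)
362^2 ≡ 362^2 = 131044 ≡ 350 (mod 647)
362^4 ≡ 350^2 = 122500 ≡ 217 (mod 647)
362^8 ≡ 217^2 = 47089 ≡ 505 (mod 647)
362^11 = 362^8 × 362^2 × 362^1 ≡ 505 × 350 × 362 (mod 647).
Accumulate the product:
505 × 350 = 176750 ≡ 119
119 × 362 = 43078 ≡ 376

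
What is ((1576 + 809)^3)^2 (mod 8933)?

329

1576 + 809 = 2385
(2385)^3 ≡ 3520 (mod 8933)
(3520)^2 ≡ 329 (mod 8933)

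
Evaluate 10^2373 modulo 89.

17

Using repeated squaring:
10^1 ≡ 10 (mod 89)
10^2 ≡ 10^2 = 100 ≡ 11 (mod 89)
10^4 ≡ 11^2 = 121 ≡ 32 (mod 89)
10^8 ≡ 32^2 = 1024 ≡ 45 (mod 89)
10^16 ≡ 45^2 = 2025 ≡ 67 (mod 89)
10^32 ≡ 67^2 = 4489 ≡ 39 (mod 89)
10^64 ≡ 39^2 = 1521 ≡ 8 (mod 89)
10^128 ≡ 8^2 = 64 (mod 89)
10^256 ≡ 64^2 = 4096 ≡ 2 (mod 89)
10^512 ≡ 2^2 = 4 (mod 89)
10^1024 ≡ 4^2 = 16 (mod 89)
10^2048 ≡ 16^2 = 256 ≡ 78 (mod 89)
10^2373 = 10^2048 * 10^256 * 10^64 * 10^4 * 10^1 ≡ 78 * 2 * 8 * 32 * 10 (mod 89).
Accumulate the product:
78 * 2 = 156 ≡ 67
67 * 8 = 536 ≡ 2
2 * 32 = 64
64 * 10 = 640 ≡ 17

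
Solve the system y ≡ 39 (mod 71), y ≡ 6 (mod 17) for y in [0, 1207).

465

71⁻¹ mod 17: 71*6 ≡ 1 (mod 17), so 71⁻¹ ≡ 6.
y = 39 + 71*((6 − 39)*6 mod 17) = 39 + 71*6 = 465.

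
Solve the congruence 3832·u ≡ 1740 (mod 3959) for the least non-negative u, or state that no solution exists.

gcd(3832, 3959) = 1, so a unique solution mod 3959 exists.
3832⁻¹ ≡ 1621 (mod 3959).
u ≡ 1621·1740 ≡ 1732 (mod 3959).

1732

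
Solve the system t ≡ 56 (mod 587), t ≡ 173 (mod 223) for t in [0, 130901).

42320

587⁻¹ mod 223: 587*155 ≡ 1 (mod 223), so 587⁻¹ ≡ 155.
t = 56 + 587*((173 − 56)*155 mod 223) = 56 + 587*72 = 42320.
Check: 42320 mod 587 = 56, 42320 mod 223 = 173. ✓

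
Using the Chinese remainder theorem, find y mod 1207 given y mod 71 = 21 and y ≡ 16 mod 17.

305

71⁻¹ mod 17: 71·6 ≡ 1 (mod 17), so 71⁻¹ ≡ 6.
y = 21 + 71·((16 − 21)·6 mod 17) = 21 + 71·4 = 305.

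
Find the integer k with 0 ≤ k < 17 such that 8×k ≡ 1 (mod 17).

15

17 = 2*8 + 1
8 = 8*1 + 0
gcd(8, 17) = 1, so the inverse exists.
Bézout: 1 = 1*17 − 2*8.
So 8⁻¹ ≡ −2 ≡ 15 (mod 17).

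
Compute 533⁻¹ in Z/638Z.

Run the extended Euclidean algorithm:
638 = 1×533 + 105
533 = 5×105 + 8
105 = 13×8 + 1
8 = 8×1 + 0
gcd(533, 638) = 1, so the inverse exists.
Bézout: 1 = 66×638 − 79×533.
So 533⁻¹ ≡ −79 ≡ 559 (mod 638).

559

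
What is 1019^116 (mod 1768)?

1

116 in binary is 1110100, i.e. 116 = 64 + 32 + 16 + 4.
1019^1 ≡ 1019 (mod 1768)
1019^2 ≡ 1019^2 = 1038361 ≡ 545 (mod 1768)
1019^4 ≡ 545^2 = 297025 ≡ 1 (mod 1768)
1019^8 ≡ 1^2 = 1 (mod 1768)
1019^16 ≡ 1^2 = 1 (mod 1768)
1019^32 ≡ 1^2 = 1 (mod 1768)
1019^64 ≡ 1^2 = 1 (mod 1768)
1019^116 = 1019^64 · 1019^32 · 1019^16 · 1019^4 ≡ 1 · 1 · 1 · 1 (mod 1768).
Accumulate the product:
1 · 1 = 1
1 · 1 = 1
1 · 1 = 1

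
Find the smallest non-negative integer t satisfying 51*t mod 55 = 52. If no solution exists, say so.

42

gcd(51, 55) = 1, so a unique solution mod 55 exists.
51⁻¹ ≡ 41 (mod 55).
t ≡ 41*52 ≡ 42 (mod 55).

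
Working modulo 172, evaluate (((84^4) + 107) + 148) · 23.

41

(84)^4 ≡ 16 (mod 172)
16 + 107 = 123
123 + 148 = 271 ≡ 99 (mod 172)
99 · 23 = 2277 ≡ 41 (mod 172)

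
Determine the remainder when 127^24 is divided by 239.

120

Using repeated squaring:
24 in binary is 11000, i.e. 24 = 16 + 8.
127^1 ≡ 127 (mod 239)
127^2 ≡ 127^2 = 16129 ≡ 116 (mod 239)
127^4 ≡ 116^2 = 13456 ≡ 72 (mod 239)
127^8 ≡ 72^2 = 5184 ≡ 165 (mod 239)
127^16 ≡ 165^2 = 27225 ≡ 218 (mod 239)
127^24 = 127^16 * 127^8 ≡ 218 * 165 (mod 239).
218 * 165 = 35970 ≡ 120 (mod 239).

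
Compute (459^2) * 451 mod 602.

461

(459)^2 ≡ 583 (mod 602)
583 * 451 = 262933 ≡ 461 (mod 602)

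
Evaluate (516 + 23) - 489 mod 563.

516 + 23 = 539
539 - 489 = 50

50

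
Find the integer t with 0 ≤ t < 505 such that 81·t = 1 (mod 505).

505 = 6×81 + 19
81 = 4×19 + 5
19 = 3×5 + 4
5 = 1×4 + 1
4 = 4×1 + 0
gcd(81, 505) = 1, so the inverse exists.
Back-substitute for 1:
1 = 1×5 − 1×4
  = −1×19 + 4×5
  = 4×81 − 17×19
  = −17×505 + 106×81
So 81⁻¹ ≡ 106 (mod 505).

106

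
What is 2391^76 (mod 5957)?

4302

76 in binary is 1001100, i.e. 76 = 64 + 8 + 4.
2391^1 ≡ 2391 (mod 5957)
2391^2 ≡ 2391^2 = 5716881 ≡ 4118 (mod 5957)
2391^4 ≡ 4118^2 = 16957924 ≡ 4302 (mod 5957)
2391^8 ≡ 4302^2 = 18507204 ≡ 4762 (mod 5957)
2391^16 ≡ 4762^2 = 22676644 ≡ 4302 (mod 5957)
2391^32 ≡ 4302^2 = 18507204 ≡ 4762 (mod 5957)
2391^64 ≡ 4762^2 = 22676644 ≡ 4302 (mod 5957)
2391^76 = 2391^64 · 2391^8 · 2391^4 ≡ 4302 · 4762 · 4302 (mod 5957).
Accumulate the product:
4302 · 4762 = 20486124 ≡ 1
1 · 4302 = 4302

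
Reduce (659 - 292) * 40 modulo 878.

659 - 292 = 367
367 * 40 = 14680 ≡ 632 (mod 878)

632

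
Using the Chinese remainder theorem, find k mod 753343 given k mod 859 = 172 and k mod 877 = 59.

859⁻¹ mod 877: 859*341 ≡ 1 (mod 877), so 859⁻¹ ≡ 341.
k = 172 + 859*((59 − 172)*341 mod 877) = 172 + 859*55 = 47417.
Check: 47417 mod 859 = 172, 47417 mod 877 = 59. ✓

47417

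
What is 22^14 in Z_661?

By square-and-multiply:
14 in binary is 1110, i.e. 14 = 8 + 4 + 2.
22^1 ≡ 22 (mod 661)
22^2 ≡ 22^2 = 484 (mod 661)
22^4 ≡ 484^2 = 234256 ≡ 262 (mod 661)
22^8 ≡ 262^2 = 68644 ≡ 561 (mod 661)
22^14 = 22^8 * 22^4 * 22^2 ≡ 561 * 262 * 484 (mod 661).
Accumulate the product:
561 * 262 = 146982 ≡ 240
240 * 484 = 116160 ≡ 485

485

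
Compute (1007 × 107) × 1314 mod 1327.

575

1007 × 107 = 107749 ≡ 262 (mod 1327)
262 × 1314 = 344268 ≡ 575 (mod 1327)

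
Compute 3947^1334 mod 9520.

729

1334 in binary is 10100110110, i.e. 1334 = 1024 + 256 + 32 + 16 + 4 + 2.
3947^1 ≡ 3947 (mod 9520)
3947^2 ≡ 3947^2 = 15578809 ≡ 4089 (mod 9520)
3947^4 ≡ 4089^2 = 16719921 ≡ 2801 (mod 9520)
3947^8 ≡ 2801^2 = 7845601 ≡ 1121 (mod 9520)
3947^16 ≡ 1121^2 = 1256641 ≡ 1 (mod 9520)
3947^32 ≡ 1^2 = 1 (mod 9520)
3947^64 ≡ 1^2 = 1 (mod 9520)
3947^128 ≡ 1^2 = 1 (mod 9520)
3947^256 ≡ 1^2 = 1 (mod 9520)
3947^512 ≡ 1^2 = 1 (mod 9520)
3947^1024 ≡ 1^2 = 1 (mod 9520)
3947^1334 = 3947^1024 * 3947^256 * 3947^32 * 3947^16 * 3947^4 * 3947^2 ≡ 1 * 1 * 1 * 1 * 2801 * 4089 (mod 9520).
Accumulate the product:
1 * 1 = 1
1 * 1 = 1
1 * 1 = 1
1 * 2801 = 2801
2801 * 4089 = 11453289 ≡ 729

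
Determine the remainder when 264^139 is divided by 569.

139 in binary is 10001011, i.e. 139 = 128 + 8 + 2 + 1.
264^1 ≡ 264 (mod 569)
264^2 ≡ 264^2 = 69696 ≡ 278 (mod 569)
264^4 ≡ 278^2 = 77284 ≡ 469 (mod 569)
264^8 ≡ 469^2 = 219961 ≡ 327 (mod 569)
264^16 ≡ 327^2 = 106929 ≡ 526 (mod 569)
264^32 ≡ 526^2 = 276676 ≡ 142 (mod 569)
264^64 ≡ 142^2 = 20164 ≡ 249 (mod 569)
264^128 ≡ 249^2 = 62001 ≡ 549 (mod 569)
264^139 = 264^128 × 264^8 × 264^2 × 264^1 ≡ 549 × 327 × 278 × 264 (mod 569).
Accumulate the product:
549 × 327 = 179523 ≡ 288
288 × 278 = 80064 ≡ 404
404 × 264 = 106656 ≡ 253

253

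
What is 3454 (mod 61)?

3454 = 56×61 + 38, so 3454 ≡ 38 (mod 61).

38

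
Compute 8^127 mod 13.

5

By square-and-multiply:
127 in binary is 1111111, i.e. 127 = 64 + 32 + 16 + 8 + 4 + 2 + 1.
8^1 ≡ 8 (mod 13)
8^2 ≡ 8^2 = 64 ≡ 12 (mod 13)
8^4 ≡ 12^2 = 144 ≡ 1 (mod 13)
8^8 ≡ 1^2 = 1 (mod 13)
8^16 ≡ 1^2 = 1 (mod 13)
8^32 ≡ 1^2 = 1 (mod 13)
8^64 ≡ 1^2 = 1 (mod 13)
8^127 = 8^64 · 8^32 · 8^16 · 8^8 · 8^4 · 8^2 · 8^1 ≡ 1 · 1 · 1 · 1 · 1 · 12 · 8 (mod 13).
Accumulate the product:
1 · 1 = 1
1 · 1 = 1
1 · 1 = 1
1 · 1 = 1
1 · 12 = 12
12 · 8 = 96 ≡ 5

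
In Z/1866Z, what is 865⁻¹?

1866 = 2×865 + 136
865 = 6×136 + 49
136 = 2×49 + 38
49 = 1×38 + 11
38 = 3×11 + 5
11 = 2×5 + 1
5 = 5×1 + 0
gcd(865, 1866) = 1, so the inverse exists.
Back-substitute for 1:
1 = 1×11 − 2×5
  = −2×38 + 7×11
  = 7×49 − 9×38
  = −9×136 + 25×49
  = 25×865 − 159×136
  = −159×1866 + 343×865
So 865⁻¹ ≡ 343 (mod 1866).

343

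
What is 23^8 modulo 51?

23^1 ≡ 23 (mod 51)
23^2 ≡ 23^2 = 529 ≡ 19 (mod 51)
23^4 ≡ 19^2 = 361 ≡ 4 (mod 51)
23^8 ≡ 4^2 = 16 (mod 51)
So 23^8 ≡ 16 (mod 51).

16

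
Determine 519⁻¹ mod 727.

By the extended Euclidean algorithm:
727 = 1*519 + 208
519 = 2*208 + 103
208 = 2*103 + 2
103 = 51*2 + 1
2 = 2*1 + 0
gcd(519, 727) = 1, so the inverse exists.
Bézout: 1 = −257*727 + 360*519.
So 519⁻¹ ≡ 360 (mod 727).

360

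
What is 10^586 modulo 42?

4

By square-and-multiply:
586 in binary is 1001001010, i.e. 586 = 512 + 64 + 8 + 2.
10^1 ≡ 10 (mod 42)
10^2 ≡ 10^2 = 100 ≡ 16 (mod 42)
10^4 ≡ 16^2 = 256 ≡ 4 (mod 42)
10^8 ≡ 4^2 = 16 (mod 42)
10^16 ≡ 16^2 = 256 ≡ 4 (mod 42)
10^32 ≡ 4^2 = 16 (mod 42)
10^64 ≡ 16^2 = 256 ≡ 4 (mod 42)
10^128 ≡ 4^2 = 16 (mod 42)
10^256 ≡ 16^2 = 256 ≡ 4 (mod 42)
10^512 ≡ 4^2 = 16 (mod 42)
10^586 = 10^512 × 10^64 × 10^8 × 10^2 ≡ 16 × 4 × 16 × 16 (mod 42).
Accumulate the product:
16 × 4 = 64 ≡ 22
22 × 16 = 352 ≡ 16
16 × 16 = 256 ≡ 4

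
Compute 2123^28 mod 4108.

3181

By square-and-multiply:
28 in binary is 11100, i.e. 28 = 16 + 8 + 4.
2123^1 ≡ 2123 (mod 4108)
2123^2 ≡ 2123^2 = 4507129 ≡ 653 (mod 4108)
2123^4 ≡ 653^2 = 426409 ≡ 3285 (mod 4108)
2123^8 ≡ 3285^2 = 10791225 ≡ 3617 (mod 4108)
2123^16 ≡ 3617^2 = 13082689 ≡ 2817 (mod 4108)
2123^28 = 2123^16 * 2123^8 * 2123^4 ≡ 2817 * 3617 * 3285 (mod 4108).
Accumulate the product:
2817 * 3617 = 10189089 ≡ 1249
1249 * 3285 = 4102965 ≡ 3181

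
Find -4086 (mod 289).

-4086 = -15·289 + 249, so -4086 ≡ 249 (mod 289).

249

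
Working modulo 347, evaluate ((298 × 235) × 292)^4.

298 × 235 = 70030 ≡ 283 (mod 347)
283 × 292 = 82636 ≡ 50 (mod 347)
(50)^4 ≡ 183 (mod 347)

183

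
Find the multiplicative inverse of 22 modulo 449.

449 = 20×22 + 9
22 = 2×9 + 4
9 = 2×4 + 1
4 = 4×1 + 0
gcd(22, 449) = 1, so the inverse exists.
Bézout: 1 = 5×449 − 102×22.
So 22⁻¹ ≡ −102 ≡ 347 (mod 449).

347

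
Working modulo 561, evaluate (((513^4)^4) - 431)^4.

115

(513)^4 ≡ 234 (mod 561)
(234)^4 ≡ 477 (mod 561)
477 - 431 = 46
(46)^4 ≡ 115 (mod 561)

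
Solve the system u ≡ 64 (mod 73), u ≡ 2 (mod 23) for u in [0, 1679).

1451

73⁻¹ mod 23: 73×6 ≡ 1 (mod 23), so 73⁻¹ ≡ 6.
u = 64 + 73×((2 − 64)×6 mod 23) = 64 + 73×19 = 1451.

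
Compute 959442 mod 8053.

959442 = 119*8053 + 1135, so 959442 ≡ 1135 (mod 8053).

1135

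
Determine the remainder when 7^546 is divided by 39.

By square-and-multiply:
546 in binary is 1000100010, i.e. 546 = 512 + 32 + 2.
7^1 ≡ 7 (mod 39)
7^2 ≡ 7^2 = 49 ≡ 10 (mod 39)
7^4 ≡ 10^2 = 100 ≡ 22 (mod 39)
7^8 ≡ 22^2 = 484 ≡ 16 (mod 39)
7^16 ≡ 16^2 = 256 ≡ 22 (mod 39)
7^32 ≡ 22^2 = 484 ≡ 16 (mod 39)
7^64 ≡ 16^2 = 256 ≡ 22 (mod 39)
7^128 ≡ 22^2 = 484 ≡ 16 (mod 39)
7^256 ≡ 16^2 = 256 ≡ 22 (mod 39)
7^512 ≡ 22^2 = 484 ≡ 16 (mod 39)
7^546 = 7^512 · 7^32 · 7^2 ≡ 16 · 16 · 10 (mod 39).
Accumulate the product:
16 · 16 = 256 ≡ 22
22 · 10 = 220 ≡ 25

25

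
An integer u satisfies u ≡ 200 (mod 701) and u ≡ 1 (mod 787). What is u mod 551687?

701⁻¹ mod 787: 701×485 ≡ 1 (mod 787), so 701⁻¹ ≡ 485.
u = 200 + 701×((1 − 200)×485 mod 787) = 200 + 701×286 = 200686.
Check: 200686 mod 701 = 200, 200686 mod 787 = 1. ✓

200686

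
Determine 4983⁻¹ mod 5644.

5644 = 1·4983 + 661
4983 = 7·661 + 356
661 = 1·356 + 305
356 = 1·305 + 51
305 = 5·51 + 50
51 = 1·50 + 1
50 = 50·1 + 0
gcd(4983, 5644) = 1, so the inverse exists.
Back-substitute for 1:
1 = 1·51 − 1·50
  = −1·305 + 6·51
  = 6·356 − 7·305
  = −7·661 + 13·356
  = 13·4983 − 98·661
  = −98·5644 + 111·4983
So 4983⁻¹ ≡ 111 (mod 5644).

111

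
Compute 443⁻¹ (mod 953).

Apply the Euclidean algorithm and back-substitute:
953 = 2*443 + 67
443 = 6*67 + 41
67 = 1*41 + 26
41 = 1*26 + 15
26 = 1*15 + 11
15 = 1*11 + 4
11 = 2*4 + 3
4 = 1*3 + 1
3 = 3*1 + 0
gcd(443, 953) = 1, so the inverse exists.
Back-substitute for 1:
1 = 1*4 − 1*3
  = −1*11 + 3*4
  = 3*15 − 4*11
  = −4*26 + 7*15
  = 7*41 − 11*26
  = −11*67 + 18*41
  = 18*443 − 119*67
  = −119*953 + 256*443
So 443⁻¹ ≡ 256 (mod 953).

256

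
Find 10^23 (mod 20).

0

23 in binary is 10111, i.e. 23 = 16 + 4 + 2 + 1.
10^1 ≡ 10 (mod 20)
10^2 ≡ 10^2 = 100 ≡ 0 (mod 20)
10^4 ≡ 0^2 = 0 (mod 20)
10^8 ≡ 0^2 = 0 (mod 20)
10^16 ≡ 0^2 = 0 (mod 20)
10^23 = 10^16 · 10^4 · 10^2 · 10^1 ≡ 0 · 0 · 0 · 10 (mod 20).
Accumulate the product:
0 · 0 = 0
0 · 0 = 0
0 · 10 = 0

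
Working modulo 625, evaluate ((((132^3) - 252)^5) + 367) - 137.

(132)^3 ≡ 593 (mod 625)
593 - 252 = 341
(341)^5 ≡ 201 (mod 625)
201 + 367 = 568
568 - 137 = 431

431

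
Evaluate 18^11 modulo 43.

5

By square-and-multiply:
18^1 ≡ 18 (mod 43)
18^2 ≡ 18^2 = 324 ≡ 23 (mod 43)
18^4 ≡ 23^2 = 529 ≡ 13 (mod 43)
18^8 ≡ 13^2 = 169 ≡ 40 (mod 43)
18^11 = 18^8 × 18^2 × 18^1 ≡ 40 × 23 × 18 (mod 43).
Accumulate the product:
40 × 23 = 920 ≡ 17
17 × 18 = 306 ≡ 5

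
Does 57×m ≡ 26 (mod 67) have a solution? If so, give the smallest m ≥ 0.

51

gcd(57, 67) = 1, so a unique solution mod 67 exists.
57⁻¹ ≡ 20 (mod 67).
m ≡ 20×26 ≡ 51 (mod 67).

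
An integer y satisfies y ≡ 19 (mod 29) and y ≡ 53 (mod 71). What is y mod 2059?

29⁻¹ mod 71: 29·49 ≡ 1 (mod 71), so 29⁻¹ ≡ 49.
y = 19 + 29·((53 − 19)·49 mod 71) = 19 + 29·33 = 976.

976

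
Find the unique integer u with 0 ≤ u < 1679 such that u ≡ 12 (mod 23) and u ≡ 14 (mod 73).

23⁻¹ mod 73: 23*54 ≡ 1 (mod 73), so 23⁻¹ ≡ 54.
u = 12 + 23*((14 − 12)*54 mod 73) = 12 + 23*35 = 817.
Check: 817 mod 23 = 12, 817 mod 73 = 14. ✓

817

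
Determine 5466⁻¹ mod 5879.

5879 = 1·5466 + 413
5466 = 13·413 + 97
413 = 4·97 + 25
97 = 3·25 + 22
25 = 1·22 + 3
22 = 7·3 + 1
3 = 3·1 + 0
gcd(5466, 5879) = 1, so the inverse exists.
Bézout: 1 = −1747·5879 + 1879·5466.
So 5466⁻¹ ≡ 1879 (mod 5879).

1879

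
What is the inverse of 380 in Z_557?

Run the extended Euclidean algorithm:
557 = 1*380 + 177
380 = 2*177 + 26
177 = 6*26 + 21
26 = 1*21 + 5
21 = 4*5 + 1
5 = 5*1 + 0
gcd(380, 557) = 1, so the inverse exists.
Back-substitute for 1:
1 = 1*21 − 4*5
  = −4*26 + 5*21
  = 5*177 − 34*26
  = −34*380 + 73*177
  = 73*557 − 107*380
So 380⁻¹ ≡ −107 ≡ 450 (mod 557).

450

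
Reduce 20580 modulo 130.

40

20580 = 158*130 + 40, so 20580 ≡ 40 (mod 130).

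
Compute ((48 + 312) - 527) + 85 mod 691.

48 + 312 = 360
360 - 527 = -167 ≡ 524 (mod 691)
524 + 85 = 609

609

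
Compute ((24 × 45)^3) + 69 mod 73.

52

24 × 45 = 1080 ≡ 58 (mod 73)
(58)^3 ≡ 56 (mod 73)
56 + 69 = 125 ≡ 52 (mod 73)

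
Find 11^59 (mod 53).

59 in binary is 111011, i.e. 59 = 32 + 16 + 8 + 2 + 1.
11^1 ≡ 11 (mod 53)
11^2 ≡ 11^2 = 121 ≡ 15 (mod 53)
11^4 ≡ 15^2 = 225 ≡ 13 (mod 53)
11^8 ≡ 13^2 = 169 ≡ 10 (mod 53)
11^16 ≡ 10^2 = 100 ≡ 47 (mod 53)
11^32 ≡ 47^2 = 2209 ≡ 36 (mod 53)
11^59 = 11^32 × 11^16 × 11^8 × 11^2 × 11^1 ≡ 36 × 47 × 10 × 15 × 11 (mod 53).
Accumulate the product:
36 × 47 = 1692 ≡ 49
49 × 10 = 490 ≡ 13
13 × 15 = 195 ≡ 36
36 × 11 = 396 ≡ 25

25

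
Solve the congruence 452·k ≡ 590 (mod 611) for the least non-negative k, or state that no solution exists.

gcd(452, 611) = 1, so a unique solution mod 611 exists.
452⁻¹ ≡ 342 (mod 611).
k ≡ 342·590 ≡ 150 (mod 611).

150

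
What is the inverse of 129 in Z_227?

44

227 = 1×129 + 98
129 = 1×98 + 31
98 = 3×31 + 5
31 = 6×5 + 1
5 = 5×1 + 0
gcd(129, 227) = 1, so the inverse exists.
Back-substitute for 1:
1 = 1×31 − 6×5
  = −6×98 + 19×31
  = 19×129 − 25×98
  = −25×227 + 44×129
So 129⁻¹ ≡ 44 (mod 227).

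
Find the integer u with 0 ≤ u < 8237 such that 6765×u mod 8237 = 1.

5579

8237 = 1·6765 + 1472
6765 = 4·1472 + 877
1472 = 1·877 + 595
877 = 1·595 + 282
595 = 2·282 + 31
282 = 9·31 + 3
31 = 10·3 + 1
3 = 3·1 + 0
gcd(6765, 8237) = 1, so the inverse exists.
Bézout: 1 = 2183·8237 − 2658·6765.
So 6765⁻¹ ≡ −2658 ≡ 5579 (mod 8237).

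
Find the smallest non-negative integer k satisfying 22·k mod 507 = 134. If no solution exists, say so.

467

gcd(22, 507) = 1, so a unique solution mod 507 exists.
22⁻¹ ≡ 484 (mod 507).
k ≡ 484·134 ≡ 467 (mod 507).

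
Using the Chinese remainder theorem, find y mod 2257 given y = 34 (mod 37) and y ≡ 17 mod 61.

1847

37⁻¹ mod 61: 37*33 ≡ 1 (mod 61), so 37⁻¹ ≡ 33.
y = 34 + 37*((17 − 34)*33 mod 61) = 34 + 37*49 = 1847.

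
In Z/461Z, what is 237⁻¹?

142

Run the extended Euclidean algorithm:
461 = 1·237 + 224
237 = 1·224 + 13
224 = 17·13 + 3
13 = 4·3 + 1
3 = 3·1 + 0
gcd(237, 461) = 1, so the inverse exists.
Bézout: 1 = −73·461 + 142·237.
So 237⁻¹ ≡ 142 (mod 461).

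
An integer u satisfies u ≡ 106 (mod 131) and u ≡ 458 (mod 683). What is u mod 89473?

131⁻¹ mod 683: 131·73 ≡ 1 (mod 683), so 131⁻¹ ≡ 73.
u = 106 + 131·((458 − 106)·73 mod 683) = 106 + 131·425 = 55781.
Check: 55781 mod 131 = 106, 55781 mod 683 = 458. ✓

55781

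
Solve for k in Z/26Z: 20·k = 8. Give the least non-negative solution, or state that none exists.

gcd(20, 26) = 2, and 2 | 8, so solutions exist.
Divide through by 2: 10·k ≡ 4 mod 13.
10⁻¹ ≡ 4 (mod 13).
k ≡ 4·4 ≡ 3 (mod 13).
The smallest non-negative solution is k = 3.

3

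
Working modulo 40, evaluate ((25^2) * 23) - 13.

2

(25)^2 ≡ 25 (mod 40)
25 * 23 = 575 ≡ 15 (mod 40)
15 - 13 = 2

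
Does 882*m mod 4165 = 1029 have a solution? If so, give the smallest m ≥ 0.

72

gcd(882, 4165) = 49, and 49 | 1029, so solutions exist.
Divide through by 49: 18*m ≡ 21 mod 85.
18⁻¹ ≡ 52 (mod 85).
m ≡ 52*21 ≡ 72 (mod 85).
The smallest non-negative solution is m = 72.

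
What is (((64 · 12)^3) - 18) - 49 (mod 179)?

64 · 12 = 768 ≡ 52 (mod 179)
(52)^3 ≡ 93 (mod 179)
93 - 18 = 75
75 - 49 = 26

26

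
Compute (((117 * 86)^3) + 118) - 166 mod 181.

117 * 86 = 10062 ≡ 107 (mod 181)
(107)^3 ≡ 35 (mod 181)
35 + 118 = 153
153 - 166 = -13 ≡ 168 (mod 181)

168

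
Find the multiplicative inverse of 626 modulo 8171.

8171 = 13×626 + 33
626 = 18×33 + 32
33 = 1×32 + 1
32 = 32×1 + 0
gcd(626, 8171) = 1, so the inverse exists.
Bézout: 1 = 19×8171 − 248×626.
So 626⁻¹ ≡ −248 ≡ 7923 (mod 8171).

7923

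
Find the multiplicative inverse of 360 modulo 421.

69

By the extended Euclidean algorithm:
421 = 1×360 + 61
360 = 5×61 + 55
61 = 1×55 + 6
55 = 9×6 + 1
6 = 6×1 + 0
gcd(360, 421) = 1, so the inverse exists.
Back-substitute for 1:
1 = 1×55 − 9×6
  = −9×61 + 10×55
  = 10×360 − 59×61
  = −59×421 + 69×360
So 360⁻¹ ≡ 69 (mod 421).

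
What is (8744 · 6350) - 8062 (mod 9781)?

9163

8744 · 6350 = 55524400 ≡ 7444 (mod 9781)
7444 - 8062 = -618 ≡ 9163 (mod 9781)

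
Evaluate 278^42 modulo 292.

278^1 ≡ 278 (mod 292)
278^2 ≡ 278^2 = 77284 ≡ 196 (mod 292)
278^4 ≡ 196^2 = 38416 ≡ 164 (mod 292)
278^8 ≡ 164^2 = 26896 ≡ 32 (mod 292)
278^16 ≡ 32^2 = 1024 ≡ 148 (mod 292)
278^32 ≡ 148^2 = 21904 ≡ 4 (mod 292)
278^42 = 278^32 × 278^8 × 278^2 ≡ 4 × 32 × 196 (mod 292).
Accumulate the product:
4 × 32 = 128
128 × 196 = 25088 ≡ 268

268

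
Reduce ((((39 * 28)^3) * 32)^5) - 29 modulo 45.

7

39 * 28 = 1092 ≡ 12 (mod 45)
(12)^3 ≡ 18 (mod 45)
18 * 32 = 576 ≡ 36 (mod 45)
(36)^5 ≡ 36 (mod 45)
36 - 29 = 7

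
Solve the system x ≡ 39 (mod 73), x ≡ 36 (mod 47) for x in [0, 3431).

2010

73⁻¹ mod 47: 73·38 ≡ 1 (mod 47), so 73⁻¹ ≡ 38.
x = 39 + 73·((36 − 39)·38 mod 47) = 39 + 73·27 = 2010.
Check: 2010 mod 73 = 39, 2010 mod 47 = 36. ✓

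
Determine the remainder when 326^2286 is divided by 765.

631

By square-and-multiply:
326^1 ≡ 326 (mod 765)
326^2 ≡ 326^2 = 106276 ≡ 706 (mod 765)
326^4 ≡ 706^2 = 498436 ≡ 421 (mod 765)
326^8 ≡ 421^2 = 177241 ≡ 526 (mod 765)
326^16 ≡ 526^2 = 276676 ≡ 511 (mod 765)
326^32 ≡ 511^2 = 261121 ≡ 256 (mod 765)
326^64 ≡ 256^2 = 65536 ≡ 511 (mod 765)
326^128 ≡ 511^2 = 261121 ≡ 256 (mod 765)
326^256 ≡ 256^2 = 65536 ≡ 511 (mod 765)
326^512 ≡ 511^2 = 261121 ≡ 256 (mod 765)
326^1024 ≡ 256^2 = 65536 ≡ 511 (mod 765)
326^2048 ≡ 511^2 = 261121 ≡ 256 (mod 765)
326^2286 = 326^2048 × 326^128 × 326^64 × 326^32 × 326^8 × 326^4 × 326^2 ≡ 256 × 256 × 511 × 256 × 526 × 421 × 706 (mod 765).
Accumulate the product:
256 × 256 = 65536 ≡ 511
511 × 511 = 261121 ≡ 256
256 × 256 = 65536 ≡ 511
511 × 526 = 268786 ≡ 271
271 × 421 = 114091 ≡ 106
106 × 706 = 74836 ≡ 631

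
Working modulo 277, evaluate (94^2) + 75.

(94)^2 ≡ 249 (mod 277)
249 + 75 = 324 ≡ 47 (mod 277)

47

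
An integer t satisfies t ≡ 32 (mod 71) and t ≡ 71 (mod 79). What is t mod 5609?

387

71⁻¹ mod 79: 71*69 ≡ 1 (mod 79), so 71⁻¹ ≡ 69.
t = 32 + 71*((71 − 32)*69 mod 79) = 32 + 71*5 = 387.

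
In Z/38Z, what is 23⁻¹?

Apply the Euclidean algorithm and back-substitute:
38 = 1·23 + 15
23 = 1·15 + 8
15 = 1·8 + 7
8 = 1·7 + 1
7 = 7·1 + 0
gcd(23, 38) = 1, so the inverse exists.
Bézout: 1 = −3·38 + 5·23.
So 23⁻¹ ≡ 5 (mod 38).

5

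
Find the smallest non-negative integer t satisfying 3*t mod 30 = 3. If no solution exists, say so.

1

gcd(3, 30) = 3, and 3 | 3, so solutions exist.
Divide through by 3: 1*t mod 10 = 1.
1⁻¹ ≡ 1 (mod 10).
t ≡ 1*1 ≡ 1 (mod 10).
The smallest non-negative solution is t = 1.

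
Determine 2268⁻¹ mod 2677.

2605

Apply the Euclidean algorithm and back-substitute:
2677 = 1*2268 + 409
2268 = 5*409 + 223
409 = 1*223 + 186
223 = 1*186 + 37
186 = 5*37 + 1
37 = 37*1 + 0
gcd(2268, 2677) = 1, so the inverse exists.
Back-substitute for 1:
1 = 1*186 − 5*37
  = −5*223 + 6*186
  = 6*409 − 11*223
  = −11*2268 + 61*409
  = 61*2677 − 72*2268
So 2268⁻¹ ≡ −72 ≡ 2605 (mod 2677).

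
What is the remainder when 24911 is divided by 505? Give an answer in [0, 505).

24911 = 49·505 + 166, so 24911 ≡ 166 (mod 505).

166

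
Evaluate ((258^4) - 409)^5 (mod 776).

463

(258)^4 ≡ 96 (mod 776)
96 - 409 = -313 ≡ 463 (mod 776)
(463)^5 ≡ 463 (mod 776)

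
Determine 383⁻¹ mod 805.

227

805 = 2×383 + 39
383 = 9×39 + 32
39 = 1×32 + 7
32 = 4×7 + 4
7 = 1×4 + 3
4 = 1×3 + 1
3 = 3×1 + 0
gcd(383, 805) = 1, so the inverse exists.
Back-substitute for 1:
1 = 1×4 − 1×3
  = −1×7 + 2×4
  = 2×32 − 9×7
  = −9×39 + 11×32
  = 11×383 − 108×39
  = −108×805 + 227×383
So 383⁻¹ ≡ 227 (mod 805).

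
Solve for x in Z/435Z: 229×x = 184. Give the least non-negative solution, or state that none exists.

gcd(229, 435) = 1, so a unique solution mod 435 exists.
229⁻¹ ≡ 19 (mod 435).
x ≡ 19×184 ≡ 16 (mod 435).

16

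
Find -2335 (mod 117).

5

-2335 = -20*117 + 5, so -2335 ≡ 5 (mod 117).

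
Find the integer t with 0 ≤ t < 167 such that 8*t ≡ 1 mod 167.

Apply the Euclidean algorithm and back-substitute:
167 = 20·8 + 7
8 = 1·7 + 1
7 = 7·1 + 0
gcd(8, 167) = 1, so the inverse exists.
Bézout: 1 = −1·167 + 21·8.
So 8⁻¹ ≡ 21 (mod 167).

21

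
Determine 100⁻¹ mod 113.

26

113 = 1*100 + 13
100 = 7*13 + 9
13 = 1*9 + 4
9 = 2*4 + 1
4 = 4*1 + 0
gcd(100, 113) = 1, so the inverse exists.
Bézout: 1 = −23*113 + 26*100.
So 100⁻¹ ≡ 26 (mod 113).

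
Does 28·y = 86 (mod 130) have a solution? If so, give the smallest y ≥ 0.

17

gcd(28, 130) = 2, and 2 | 86, so solutions exist.
Divide through by 2: 14·y mod 65 = 43.
14⁻¹ ≡ 14 (mod 65).
y ≡ 14·43 ≡ 17 (mod 65).
The smallest non-negative solution is y = 17.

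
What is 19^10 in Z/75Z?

1

19^1 ≡ 19 (mod 75)
19^2 ≡ 19^2 = 361 ≡ 61 (mod 75)
19^4 ≡ 61^2 = 3721 ≡ 46 (mod 75)
19^8 ≡ 46^2 = 2116 ≡ 16 (mod 75)
19^10 = 19^8 * 19^2 ≡ 16 * 61 (mod 75).
16 * 61 = 976 ≡ 1 (mod 75).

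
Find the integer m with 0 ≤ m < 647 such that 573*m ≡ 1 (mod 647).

By the extended Euclidean algorithm:
647 = 1·573 + 74
573 = 7·74 + 55
74 = 1·55 + 19
55 = 2·19 + 17
19 = 1·17 + 2
17 = 8·2 + 1
2 = 2·1 + 0
gcd(573, 647) = 1, so the inverse exists.
Back-substitute for 1:
1 = 1·17 − 8·2
  = −8·19 + 9·17
  = 9·55 − 26·19
  = −26·74 + 35·55
  = 35·573 − 271·74
  = −271·647 + 306·573
So 573⁻¹ ≡ 306 (mod 647).

306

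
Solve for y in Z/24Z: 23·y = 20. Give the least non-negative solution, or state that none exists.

4

gcd(23, 24) = 1, so a unique solution mod 24 exists.
23⁻¹ ≡ 23 (mod 24).
y ≡ 23·20 ≡ 4 (mod 24).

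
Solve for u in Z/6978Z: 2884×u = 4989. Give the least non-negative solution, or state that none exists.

no solution

gcd(2884, 6978) = 2, and 2 does not divide 4989.
So the congruence has no solution.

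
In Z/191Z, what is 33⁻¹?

110

191 = 5*33 + 26
33 = 1*26 + 7
26 = 3*7 + 5
7 = 1*5 + 2
5 = 2*2 + 1
2 = 2*1 + 0
gcd(33, 191) = 1, so the inverse exists.
Bézout: 1 = 14*191 − 81*33.
So 33⁻¹ ≡ −81 ≡ 110 (mod 191).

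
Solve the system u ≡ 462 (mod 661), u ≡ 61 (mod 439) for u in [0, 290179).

661⁻¹ mod 439: 661·176 ≡ 1 (mod 439), so 661⁻¹ ≡ 176.
u = 462 + 661·((61 − 462)·176 mod 439) = 462 + 661·103 = 68545.
Check: 68545 mod 661 = 462, 68545 mod 439 = 61. ✓

68545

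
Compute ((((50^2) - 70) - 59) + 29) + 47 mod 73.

38

(50)^2 ≡ 18 (mod 73)
18 - 70 = -52 ≡ 21 (mod 73)
21 - 59 = -38 ≡ 35 (mod 73)
35 + 29 = 64
64 + 47 = 111 ≡ 38 (mod 73)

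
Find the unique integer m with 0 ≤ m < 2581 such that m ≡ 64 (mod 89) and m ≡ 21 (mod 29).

2022

89⁻¹ mod 29: 89·15 ≡ 1 (mod 29), so 89⁻¹ ≡ 15.
m = 64 + 89·((21 − 64)·15 mod 29) = 64 + 89·22 = 2022.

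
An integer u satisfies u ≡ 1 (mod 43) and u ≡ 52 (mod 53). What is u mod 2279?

1377

43⁻¹ mod 53: 43×37 ≡ 1 (mod 53), so 43⁻¹ ≡ 37.
u = 1 + 43×((52 − 1)×37 mod 53) = 1 + 43×32 = 1377.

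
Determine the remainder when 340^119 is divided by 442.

By square-and-multiply:
119 in binary is 1110111, i.e. 119 = 64 + 32 + 16 + 4 + 2 + 1.
340^1 ≡ 340 (mod 442)
340^2 ≡ 340^2 = 115600 ≡ 238 (mod 442)
340^4 ≡ 238^2 = 56644 ≡ 68 (mod 442)
340^8 ≡ 68^2 = 4624 ≡ 204 (mod 442)
340^16 ≡ 204^2 = 41616 ≡ 68 (mod 442)
340^32 ≡ 68^2 = 4624 ≡ 204 (mod 442)
340^64 ≡ 204^2 = 41616 ≡ 68 (mod 442)
340^119 = 340^64 * 340^32 * 340^16 * 340^4 * 340^2 * 340^1 ≡ 68 * 204 * 68 * 68 * 238 * 340 (mod 442).
Accumulate the product:
68 * 204 = 13872 ≡ 170
170 * 68 = 11560 ≡ 68
68 * 68 = 4624 ≡ 204
204 * 238 = 48552 ≡ 374
374 * 340 = 127160 ≡ 306

306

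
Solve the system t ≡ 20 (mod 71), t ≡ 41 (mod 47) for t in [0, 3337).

71⁻¹ mod 47: 71·2 ≡ 1 (mod 47), so 71⁻¹ ≡ 2.
t = 20 + 71·((41 − 20)·2 mod 47) = 20 + 71·42 = 3002.

3002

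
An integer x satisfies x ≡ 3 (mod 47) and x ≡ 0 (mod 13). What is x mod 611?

47⁻¹ mod 13: 47·5 ≡ 1 (mod 13), so 47⁻¹ ≡ 5.
x = 3 + 47·((0 − 3)·5 mod 13) = 3 + 47·11 = 520.
Check: 520 mod 47 = 3, 520 mod 13 = 0. ✓

520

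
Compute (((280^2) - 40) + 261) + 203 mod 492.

104

(280)^2 ≡ 172 (mod 492)
172 - 40 = 132
132 + 261 = 393
393 + 203 = 596 ≡ 104 (mod 492)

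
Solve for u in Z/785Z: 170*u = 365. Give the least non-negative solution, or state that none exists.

gcd(170, 785) = 5, and 5 | 365, so solutions exist.
Divide through by 5: 34*u = 73 (mod 157).
34⁻¹ ≡ 97 (mod 157).
u ≡ 97*73 ≡ 16 (mod 157).
The smallest non-negative solution is u = 16.

16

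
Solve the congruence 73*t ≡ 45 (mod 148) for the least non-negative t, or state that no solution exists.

29

gcd(73, 148) = 1, so a unique solution mod 148 exists.
73⁻¹ ≡ 73 (mod 148).
t ≡ 73*45 ≡ 29 (mod 148).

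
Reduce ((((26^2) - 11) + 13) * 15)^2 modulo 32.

(26)^2 ≡ 4 (mod 32)
4 - 11 = -7 ≡ 25 (mod 32)
25 + 13 = 38 ≡ 6 (mod 32)
6 * 15 = 90 ≡ 26 (mod 32)
(26)^2 ≡ 4 (mod 32)

4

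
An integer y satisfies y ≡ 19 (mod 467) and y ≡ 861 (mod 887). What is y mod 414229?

467⁻¹ mod 887: 467×302 ≡ 1 (mod 887), so 467⁻¹ ≡ 302.
y = 19 + 467×((861 − 19)×302 mod 887) = 19 + 467×602 = 281153.

281153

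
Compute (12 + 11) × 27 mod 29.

12

12 + 11 = 23
23 × 27 = 621 ≡ 12 (mod 29)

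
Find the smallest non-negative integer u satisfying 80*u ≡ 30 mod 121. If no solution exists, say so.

gcd(80, 121) = 1, so a unique solution mod 121 exists.
80⁻¹ ≡ 59 (mod 121).
u ≡ 59*30 ≡ 76 (mod 121).

76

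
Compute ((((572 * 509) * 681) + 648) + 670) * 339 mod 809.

572 * 509 = 291148 ≡ 717 (mod 809)
717 * 681 = 488277 ≡ 450 (mod 809)
450 + 648 = 1098 ≡ 289 (mod 809)
289 + 670 = 959 ≡ 150 (mod 809)
150 * 339 = 50850 ≡ 692 (mod 809)

692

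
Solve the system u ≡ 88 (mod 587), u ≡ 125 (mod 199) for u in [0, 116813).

32960

587⁻¹ mod 199: 587·179 ≡ 1 (mod 199), so 587⁻¹ ≡ 179.
u = 88 + 587·((125 − 88)·179 mod 199) = 88 + 587·56 = 32960.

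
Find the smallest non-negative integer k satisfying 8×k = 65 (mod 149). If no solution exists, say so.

gcd(8, 149) = 1, so a unique solution mod 149 exists.
8⁻¹ ≡ 56 (mod 149).
k ≡ 56×65 ≡ 64 (mod 149).

64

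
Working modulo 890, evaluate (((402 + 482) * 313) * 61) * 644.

402 + 482 = 884
884 * 313 = 276692 ≡ 792 (mod 890)
792 * 61 = 48312 ≡ 252 (mod 890)
252 * 644 = 162288 ≡ 308 (mod 890)

308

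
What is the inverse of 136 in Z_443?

443 = 3×136 + 35
136 = 3×35 + 31
35 = 1×31 + 4
31 = 7×4 + 3
4 = 1×3 + 1
3 = 3×1 + 0
gcd(136, 443) = 1, so the inverse exists.
Back-substitute for 1:
1 = 1×4 − 1×3
  = −1×31 + 8×4
  = 8×35 − 9×31
  = −9×136 + 35×35
  = 35×443 − 114×136
So 136⁻¹ ≡ −114 ≡ 329 (mod 443).

329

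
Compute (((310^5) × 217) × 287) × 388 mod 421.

243

(310)^5 ≡ 284 (mod 421)
284 × 217 = 61628 ≡ 162 (mod 421)
162 × 287 = 46494 ≡ 184 (mod 421)
184 × 388 = 71392 ≡ 243 (mod 421)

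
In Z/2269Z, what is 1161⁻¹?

Apply the Euclidean algorithm and back-substitute:
2269 = 1*1161 + 1108
1161 = 1*1108 + 53
1108 = 20*53 + 48
53 = 1*48 + 5
48 = 9*5 + 3
5 = 1*3 + 2
3 = 1*2 + 1
2 = 2*1 + 0
gcd(1161, 2269) = 1, so the inverse exists.
Back-substitute for 1:
1 = 1*3 − 1*2
  = −1*5 + 2*3
  = 2*48 − 19*5
  = −19*53 + 21*48
  = 21*1108 − 439*53
  = −439*1161 + 460*1108
  = 460*2269 − 899*1161
So 1161⁻¹ ≡ −899 ≡ 1370 (mod 2269).

1370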